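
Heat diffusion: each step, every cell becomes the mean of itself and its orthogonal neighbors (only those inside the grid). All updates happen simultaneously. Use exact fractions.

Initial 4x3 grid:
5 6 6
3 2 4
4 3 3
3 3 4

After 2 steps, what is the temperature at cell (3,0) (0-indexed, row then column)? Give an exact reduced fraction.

Step 1: cell (3,0) = 10/3
Step 2: cell (3,0) = 59/18
Full grid after step 2:
  155/36 367/80 83/18
  901/240 93/25 971/240
  157/48 83/25 163/48
  59/18 155/48 121/36

Answer: 59/18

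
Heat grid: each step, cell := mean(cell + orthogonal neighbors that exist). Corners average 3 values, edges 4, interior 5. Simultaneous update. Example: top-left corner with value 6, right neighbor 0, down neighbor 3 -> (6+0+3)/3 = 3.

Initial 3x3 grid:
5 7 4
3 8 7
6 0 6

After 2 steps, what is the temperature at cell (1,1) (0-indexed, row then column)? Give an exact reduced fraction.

Answer: 111/20

Derivation:
Step 1: cell (1,1) = 5
Step 2: cell (1,1) = 111/20
Full grid after step 2:
  11/2 11/2 73/12
  37/8 111/20 259/48
  9/2 13/3 187/36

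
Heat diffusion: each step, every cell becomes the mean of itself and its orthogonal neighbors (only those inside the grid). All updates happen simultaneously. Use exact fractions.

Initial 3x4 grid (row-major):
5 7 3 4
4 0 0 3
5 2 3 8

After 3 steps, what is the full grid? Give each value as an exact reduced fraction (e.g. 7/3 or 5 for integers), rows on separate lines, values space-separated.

After step 1:
  16/3 15/4 7/2 10/3
  7/2 13/5 9/5 15/4
  11/3 5/2 13/4 14/3
After step 2:
  151/36 911/240 743/240 127/36
  151/40 283/100 149/50 271/80
  29/9 721/240 733/240 35/9
After step 3:
  8471/2160 25049/7200 24119/7200 901/270
  8413/2400 3277/1000 6139/2000 16541/4800
  7201/2160 21799/7200 23269/7200 3719/1080

Answer: 8471/2160 25049/7200 24119/7200 901/270
8413/2400 3277/1000 6139/2000 16541/4800
7201/2160 21799/7200 23269/7200 3719/1080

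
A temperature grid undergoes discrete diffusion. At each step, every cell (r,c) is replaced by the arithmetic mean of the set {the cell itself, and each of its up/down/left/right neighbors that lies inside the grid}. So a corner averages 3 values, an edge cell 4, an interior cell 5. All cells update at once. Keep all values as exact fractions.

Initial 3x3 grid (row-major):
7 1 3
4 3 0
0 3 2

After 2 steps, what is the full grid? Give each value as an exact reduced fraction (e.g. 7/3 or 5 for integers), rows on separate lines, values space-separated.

Answer: 11/3 331/120 41/18
361/120 66/25 9/5
47/18 41/20 17/9

Derivation:
After step 1:
  4 7/2 4/3
  7/2 11/5 2
  7/3 2 5/3
After step 2:
  11/3 331/120 41/18
  361/120 66/25 9/5
  47/18 41/20 17/9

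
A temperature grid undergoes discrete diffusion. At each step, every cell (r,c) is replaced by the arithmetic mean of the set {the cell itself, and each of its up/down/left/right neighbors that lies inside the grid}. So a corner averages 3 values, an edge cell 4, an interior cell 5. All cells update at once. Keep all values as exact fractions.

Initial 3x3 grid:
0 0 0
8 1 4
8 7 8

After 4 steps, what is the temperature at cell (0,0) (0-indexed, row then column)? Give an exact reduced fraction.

Answer: 41363/12960

Derivation:
Step 1: cell (0,0) = 8/3
Step 2: cell (0,0) = 43/18
Step 3: cell (0,0) = 655/216
Step 4: cell (0,0) = 41363/12960
Full grid after step 4:
  41363/12960 19041/6400 36253/12960
  721807/172800 92353/24000 646307/172800
  128371/25920 35443/7200 118151/25920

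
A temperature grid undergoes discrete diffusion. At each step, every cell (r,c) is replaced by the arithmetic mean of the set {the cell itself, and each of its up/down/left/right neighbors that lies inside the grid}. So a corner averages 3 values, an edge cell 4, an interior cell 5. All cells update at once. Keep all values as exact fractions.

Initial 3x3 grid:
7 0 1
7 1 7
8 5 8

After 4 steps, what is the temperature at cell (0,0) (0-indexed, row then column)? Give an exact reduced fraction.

Step 1: cell (0,0) = 14/3
Step 2: cell (0,0) = 38/9
Step 3: cell (0,0) = 116/27
Step 4: cell (0,0) = 28093/6480
Full grid after step 4:
  28093/6480 703819/172800 50501/12960
  843469/172800 331603/72000 766819/172800
  138067/25920 450197/86400 128617/25920

Answer: 28093/6480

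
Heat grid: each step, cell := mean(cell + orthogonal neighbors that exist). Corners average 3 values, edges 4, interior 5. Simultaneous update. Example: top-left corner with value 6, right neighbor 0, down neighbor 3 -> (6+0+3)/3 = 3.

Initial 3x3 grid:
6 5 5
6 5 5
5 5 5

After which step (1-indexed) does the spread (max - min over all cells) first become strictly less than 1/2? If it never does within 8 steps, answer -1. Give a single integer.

Step 1: max=17/3, min=5, spread=2/3
Step 2: max=197/36, min=5, spread=17/36
  -> spread < 1/2 first at step 2
Step 3: max=11647/2160, min=911/180, spread=143/432
Step 4: max=690749/129600, min=13763/2700, spread=1205/5184
Step 5: max=41179303/7776000, min=369541/72000, spread=10151/62208
Step 6: max=2458469141/466560000, min=100209209/19440000, spread=85517/746496
Step 7: max=147040390927/27993600000, min=12065753671/2332800000, spread=720431/8957952
Step 8: max=8801694194669/1679616000000, min=30232161863/5832000000, spread=6069221/107495424

Answer: 2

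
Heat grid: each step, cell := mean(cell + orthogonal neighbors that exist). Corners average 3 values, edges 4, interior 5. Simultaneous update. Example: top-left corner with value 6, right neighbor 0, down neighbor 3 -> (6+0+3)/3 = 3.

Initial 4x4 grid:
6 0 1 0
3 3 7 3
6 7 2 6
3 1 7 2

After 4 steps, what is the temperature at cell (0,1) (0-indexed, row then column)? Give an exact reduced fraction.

Step 1: cell (0,1) = 5/2
Step 2: cell (0,1) = 23/8
Step 3: cell (0,1) = 181/60
Step 4: cell (0,1) = 29399/9000
Full grid after step 4:
  14707/4320 29399/9000 78931/27000 38101/12960
  273757/72000 71203/20000 633167/180000 702683/216000
  860399/216000 736631/180000 230233/60000 282833/72000
  269201/64800 217721/54000 75287/18000 28757/7200

Answer: 29399/9000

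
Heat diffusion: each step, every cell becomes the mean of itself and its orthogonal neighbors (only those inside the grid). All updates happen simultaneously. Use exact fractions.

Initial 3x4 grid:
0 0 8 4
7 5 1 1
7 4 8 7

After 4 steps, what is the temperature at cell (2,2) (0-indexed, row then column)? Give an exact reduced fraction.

Answer: 2543/540

Derivation:
Step 1: cell (2,2) = 5
Step 2: cell (2,2) = 157/30
Step 3: cell (2,2) = 3377/720
Step 4: cell (2,2) = 2543/540
Full grid after step 4:
  20077/5184 80753/21600 16849/4320 100751/25920
  733489/172800 311423/72000 300553/72000 147931/34560
  2765/576 941/200 2543/540 116711/25920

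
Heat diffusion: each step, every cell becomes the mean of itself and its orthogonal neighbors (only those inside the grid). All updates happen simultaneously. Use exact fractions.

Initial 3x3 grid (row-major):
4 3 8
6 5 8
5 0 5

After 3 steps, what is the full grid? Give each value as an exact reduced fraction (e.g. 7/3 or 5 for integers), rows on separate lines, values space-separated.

Answer: 1273/270 9301/1800 5887/1080
5459/1200 28471/6000 38029/7200
9019/2160 7187/1600 10289/2160

Derivation:
After step 1:
  13/3 5 19/3
  5 22/5 13/2
  11/3 15/4 13/3
After step 2:
  43/9 301/60 107/18
  87/20 493/100 647/120
  149/36 323/80 175/36
After step 3:
  1273/270 9301/1800 5887/1080
  5459/1200 28471/6000 38029/7200
  9019/2160 7187/1600 10289/2160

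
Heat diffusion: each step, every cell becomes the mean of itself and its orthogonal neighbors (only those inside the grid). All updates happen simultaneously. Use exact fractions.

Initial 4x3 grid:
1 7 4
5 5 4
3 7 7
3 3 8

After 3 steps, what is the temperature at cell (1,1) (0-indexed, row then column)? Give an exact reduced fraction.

Answer: 29813/6000

Derivation:
Step 1: cell (1,1) = 28/5
Step 2: cell (1,1) = 467/100
Step 3: cell (1,1) = 29813/6000
Full grid after step 3:
  9581/2160 65677/14400 3617/720
  15463/3600 29813/6000 2057/400
  5431/1200 9791/2000 6731/1200
  209/48 24419/4800 785/144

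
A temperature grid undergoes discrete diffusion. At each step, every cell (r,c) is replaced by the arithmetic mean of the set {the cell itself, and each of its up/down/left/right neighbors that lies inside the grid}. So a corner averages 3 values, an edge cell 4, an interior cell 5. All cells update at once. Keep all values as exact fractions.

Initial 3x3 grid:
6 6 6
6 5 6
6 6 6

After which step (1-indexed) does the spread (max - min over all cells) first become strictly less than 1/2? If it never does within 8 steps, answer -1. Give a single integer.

Step 1: max=6, min=23/4, spread=1/4
  -> spread < 1/2 first at step 1
Step 2: max=471/80, min=144/25, spread=51/400
Step 3: max=2113/360, min=27977/4800, spread=589/14400
Step 4: max=1686919/288000, min=175057/30000, spread=31859/1440000
Step 5: max=10535279/1800000, min=100988393/17280000, spread=751427/86400000
Step 6: max=6065736871/1036800000, min=631365313/108000000, spread=23149331/5184000000
Step 7: max=37905068111/6480000000, min=363765345737/62208000000, spread=616540643/311040000000
Step 8: max=21830947991239/3732480000000, min=2273687546017/388800000000, spread=17737747379/18662400000000

Answer: 1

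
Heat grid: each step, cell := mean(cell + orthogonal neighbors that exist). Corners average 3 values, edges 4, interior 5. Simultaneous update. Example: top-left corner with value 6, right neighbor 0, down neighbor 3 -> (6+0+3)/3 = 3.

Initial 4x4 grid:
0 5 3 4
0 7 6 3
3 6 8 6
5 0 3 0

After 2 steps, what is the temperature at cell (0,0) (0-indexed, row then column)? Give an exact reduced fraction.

Step 1: cell (0,0) = 5/3
Step 2: cell (0,0) = 95/36
Full grid after step 2:
  95/36 883/240 1019/240 151/36
  187/60 17/4 101/20 133/30
  101/30 112/25 23/5 89/20
  29/9 823/240 301/80 10/3

Answer: 95/36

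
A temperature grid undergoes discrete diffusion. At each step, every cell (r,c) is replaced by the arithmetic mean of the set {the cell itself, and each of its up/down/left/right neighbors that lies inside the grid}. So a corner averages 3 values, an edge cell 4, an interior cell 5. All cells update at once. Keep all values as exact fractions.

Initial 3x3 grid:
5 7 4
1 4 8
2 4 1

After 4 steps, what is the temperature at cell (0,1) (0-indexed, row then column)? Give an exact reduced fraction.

Step 1: cell (0,1) = 5
Step 2: cell (0,1) = 307/60
Step 3: cell (0,1) = 1034/225
Step 4: cell (0,1) = 982393/216000
Full grid after step 4:
  8419/2025 982393/216000 610891/129600
  831643/216000 366991/90000 3859447/864000
  448441/129600 3263197/864000 130129/32400

Answer: 982393/216000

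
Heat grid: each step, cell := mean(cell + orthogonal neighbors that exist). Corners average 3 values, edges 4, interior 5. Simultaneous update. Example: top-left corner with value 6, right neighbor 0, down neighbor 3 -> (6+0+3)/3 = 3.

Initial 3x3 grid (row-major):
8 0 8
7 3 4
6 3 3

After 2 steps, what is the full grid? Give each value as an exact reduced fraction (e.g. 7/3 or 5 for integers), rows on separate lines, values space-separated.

After step 1:
  5 19/4 4
  6 17/5 9/2
  16/3 15/4 10/3
After step 2:
  21/4 343/80 53/12
  74/15 112/25 457/120
  181/36 949/240 139/36

Answer: 21/4 343/80 53/12
74/15 112/25 457/120
181/36 949/240 139/36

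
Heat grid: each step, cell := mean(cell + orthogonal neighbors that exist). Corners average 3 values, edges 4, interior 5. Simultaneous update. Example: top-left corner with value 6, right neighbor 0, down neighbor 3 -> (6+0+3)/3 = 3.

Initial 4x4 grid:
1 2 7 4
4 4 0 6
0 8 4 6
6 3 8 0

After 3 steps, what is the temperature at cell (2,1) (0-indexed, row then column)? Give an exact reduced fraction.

Step 1: cell (2,1) = 19/5
Step 2: cell (2,1) = 467/100
Step 3: cell (2,1) = 7967/2000
Full grid after step 3:
  3253/1080 24281/7200 1129/288 9307/2160
  22901/7200 11119/3000 24397/6000 389/90
  9487/2400 7967/2000 6703/1500 971/225
  2921/720 921/200 7873/1800 2443/540

Answer: 7967/2000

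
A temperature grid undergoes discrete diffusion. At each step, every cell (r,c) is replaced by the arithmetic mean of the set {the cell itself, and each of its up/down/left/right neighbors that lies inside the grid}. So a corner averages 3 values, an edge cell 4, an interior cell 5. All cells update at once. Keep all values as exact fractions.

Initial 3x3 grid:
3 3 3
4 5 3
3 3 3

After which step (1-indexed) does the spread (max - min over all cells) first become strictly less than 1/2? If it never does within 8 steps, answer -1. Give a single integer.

Answer: 2

Derivation:
Step 1: max=15/4, min=3, spread=3/4
Step 2: max=357/100, min=131/40, spread=59/200
  -> spread < 1/2 first at step 2
Step 3: max=50867/14400, min=299/90, spread=1009/4800
Step 4: max=451147/129600, min=483679/144000, spread=158359/1296000
Step 5: max=179805803/51840000, min=274129/81000, spread=4363243/51840000
Step 6: max=1609903123/466560000, min=1759870211/518400000, spread=260199331/4665600000
Step 7: max=642800851427/186624000000, min=1324298473/388800000, spread=7137584387/186624000000
Step 8: max=38484815613169/11197440000000, min=2121556409933/622080000000, spread=3799043/143327232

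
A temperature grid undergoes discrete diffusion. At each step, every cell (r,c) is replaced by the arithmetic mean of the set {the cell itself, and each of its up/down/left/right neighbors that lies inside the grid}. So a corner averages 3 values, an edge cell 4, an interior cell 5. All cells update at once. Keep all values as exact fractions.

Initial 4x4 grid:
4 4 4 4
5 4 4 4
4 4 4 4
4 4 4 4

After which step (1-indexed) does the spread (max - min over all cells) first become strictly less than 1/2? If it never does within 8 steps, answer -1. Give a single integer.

Answer: 1

Derivation:
Step 1: max=13/3, min=4, spread=1/3
  -> spread < 1/2 first at step 1
Step 2: max=511/120, min=4, spread=31/120
Step 3: max=4531/1080, min=4, spread=211/1080
Step 4: max=448843/108000, min=4, spread=16843/108000
Step 5: max=4026643/972000, min=36079/9000, spread=130111/972000
Step 6: max=120282367/29160000, min=2167159/540000, spread=3255781/29160000
Step 7: max=3599553691/874800000, min=2171107/540000, spread=82360351/874800000
Step 8: max=107727316891/26244000000, min=391306441/97200000, spread=2074577821/26244000000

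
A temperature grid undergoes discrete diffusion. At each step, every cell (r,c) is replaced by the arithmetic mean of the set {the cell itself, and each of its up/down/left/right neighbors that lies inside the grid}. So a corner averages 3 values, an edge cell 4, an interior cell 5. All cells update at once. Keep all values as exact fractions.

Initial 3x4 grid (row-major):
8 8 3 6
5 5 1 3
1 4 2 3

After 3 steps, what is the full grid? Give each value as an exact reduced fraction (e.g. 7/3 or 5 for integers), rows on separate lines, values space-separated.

After step 1:
  7 6 9/2 4
  19/4 23/5 14/5 13/4
  10/3 3 5/2 8/3
After step 2:
  71/12 221/40 173/40 47/12
  1181/240 423/100 353/100 763/240
  133/36 403/120 329/120 101/36
After step 3:
  1309/240 5999/1200 5189/1200 2741/720
  67543/14400 25877/6000 21607/6000 48353/14400
  8621/2160 6311/1800 1399/450 6283/2160

Answer: 1309/240 5999/1200 5189/1200 2741/720
67543/14400 25877/6000 21607/6000 48353/14400
8621/2160 6311/1800 1399/450 6283/2160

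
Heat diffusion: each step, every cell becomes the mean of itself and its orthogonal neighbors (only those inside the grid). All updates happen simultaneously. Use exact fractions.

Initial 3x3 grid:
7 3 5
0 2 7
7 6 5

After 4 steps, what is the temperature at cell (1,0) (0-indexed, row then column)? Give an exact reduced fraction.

Answer: 901831/216000

Derivation:
Step 1: cell (1,0) = 4
Step 2: cell (1,0) = 229/60
Step 3: cell (1,0) = 7399/1800
Step 4: cell (1,0) = 901831/216000
Full grid after step 4:
  528847/129600 3671699/864000 48631/10800
  901831/216000 199261/45000 1337483/288000
  141793/32400 494353/108000 207299/43200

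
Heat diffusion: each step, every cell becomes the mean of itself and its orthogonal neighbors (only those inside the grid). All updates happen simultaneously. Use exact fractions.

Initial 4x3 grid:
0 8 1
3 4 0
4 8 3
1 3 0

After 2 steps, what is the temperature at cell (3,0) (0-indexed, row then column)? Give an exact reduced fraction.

Answer: 29/9

Derivation:
Step 1: cell (3,0) = 8/3
Step 2: cell (3,0) = 29/9
Full grid after step 2:
  29/9 871/240 11/4
  901/240 17/5 247/80
  829/240 15/4 223/80
  29/9 181/60 31/12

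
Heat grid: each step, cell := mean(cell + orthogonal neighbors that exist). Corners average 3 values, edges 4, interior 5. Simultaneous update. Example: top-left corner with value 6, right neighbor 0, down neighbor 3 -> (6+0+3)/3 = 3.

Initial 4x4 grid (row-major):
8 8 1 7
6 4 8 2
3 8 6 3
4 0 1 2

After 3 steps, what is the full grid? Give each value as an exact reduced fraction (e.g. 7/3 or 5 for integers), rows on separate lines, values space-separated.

After step 1:
  22/3 21/4 6 10/3
  21/4 34/5 21/5 5
  21/4 21/5 26/5 13/4
  7/3 13/4 9/4 2
After step 2:
  107/18 1523/240 1127/240 43/9
  739/120 257/50 136/25 947/240
  511/120 247/50 191/50 309/80
  65/18 361/120 127/40 5/2
After step 3:
  13283/2160 39827/7200 38267/7200 4831/1080
  19351/3600 33629/6000 553/120 32447/7200
  17071/3600 127/30 1699/400 8477/2400
  979/270 13261/3600 3751/1200 763/240

Answer: 13283/2160 39827/7200 38267/7200 4831/1080
19351/3600 33629/6000 553/120 32447/7200
17071/3600 127/30 1699/400 8477/2400
979/270 13261/3600 3751/1200 763/240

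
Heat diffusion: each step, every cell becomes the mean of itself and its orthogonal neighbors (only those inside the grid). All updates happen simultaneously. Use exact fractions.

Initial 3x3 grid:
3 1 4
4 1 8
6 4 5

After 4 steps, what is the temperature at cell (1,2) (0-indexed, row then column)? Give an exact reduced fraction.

Step 1: cell (1,2) = 9/2
Step 2: cell (1,2) = 181/40
Step 3: cell (1,2) = 9907/2400
Step 4: cell (1,2) = 65581/16000
Full grid after step 4:
  433697/129600 1023833/288000 486397/129600
  1581937/432000 1371313/360000 65581/16000
  254161/64800 902531/216000 278911/64800

Answer: 65581/16000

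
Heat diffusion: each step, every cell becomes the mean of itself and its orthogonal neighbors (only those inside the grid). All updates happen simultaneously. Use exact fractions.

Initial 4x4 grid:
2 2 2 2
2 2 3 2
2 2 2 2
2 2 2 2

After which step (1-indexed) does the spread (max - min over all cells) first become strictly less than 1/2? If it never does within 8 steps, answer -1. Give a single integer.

Step 1: max=9/4, min=2, spread=1/4
  -> spread < 1/2 first at step 1
Step 2: max=111/50, min=2, spread=11/50
Step 3: max=5167/2400, min=2, spread=367/2400
Step 4: max=23171/10800, min=1213/600, spread=1337/10800
Step 5: max=689669/324000, min=36469/18000, spread=33227/324000
Step 6: max=20654327/9720000, min=220049/108000, spread=849917/9720000
Step 7: max=616914347/291600000, min=3308533/1620000, spread=21378407/291600000
Step 8: max=18462462371/8748000000, min=995688343/486000000, spread=540072197/8748000000

Answer: 1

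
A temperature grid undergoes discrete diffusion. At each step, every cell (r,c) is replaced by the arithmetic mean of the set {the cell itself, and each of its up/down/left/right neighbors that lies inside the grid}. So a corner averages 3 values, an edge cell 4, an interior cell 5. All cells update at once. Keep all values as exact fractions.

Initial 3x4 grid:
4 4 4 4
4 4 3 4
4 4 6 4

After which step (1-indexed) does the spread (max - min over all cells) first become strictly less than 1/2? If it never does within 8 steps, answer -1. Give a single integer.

Answer: 3

Derivation:
Step 1: max=14/3, min=15/4, spread=11/12
Step 2: max=1057/240, min=23/6, spread=137/240
Step 3: max=4601/1080, min=1879/480, spread=1493/4320
  -> spread < 1/2 first at step 3
Step 4: max=181007/43200, min=19031/4800, spread=152/675
Step 5: max=6455243/1555200, min=86293/21600, spread=242147/1555200
Step 6: max=160274417/38880000, min=8668409/2160000, spread=848611/7776000
Step 7: max=23001809207/5598720000, min=208689469/51840000, spread=92669311/1119744000
Step 8: max=1375661942053/335923200000, min=37670304673/9331200000, spread=781238953/13436928000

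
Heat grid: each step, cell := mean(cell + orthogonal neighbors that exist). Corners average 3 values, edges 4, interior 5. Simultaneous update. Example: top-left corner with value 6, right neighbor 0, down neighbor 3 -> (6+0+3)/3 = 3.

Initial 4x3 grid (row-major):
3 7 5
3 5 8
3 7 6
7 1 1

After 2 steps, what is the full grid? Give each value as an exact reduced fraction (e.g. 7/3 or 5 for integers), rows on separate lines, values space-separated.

After step 1:
  13/3 5 20/3
  7/2 6 6
  5 22/5 11/2
  11/3 4 8/3
After step 2:
  77/18 11/2 53/9
  113/24 249/50 145/24
  497/120 249/50 557/120
  38/9 221/60 73/18

Answer: 77/18 11/2 53/9
113/24 249/50 145/24
497/120 249/50 557/120
38/9 221/60 73/18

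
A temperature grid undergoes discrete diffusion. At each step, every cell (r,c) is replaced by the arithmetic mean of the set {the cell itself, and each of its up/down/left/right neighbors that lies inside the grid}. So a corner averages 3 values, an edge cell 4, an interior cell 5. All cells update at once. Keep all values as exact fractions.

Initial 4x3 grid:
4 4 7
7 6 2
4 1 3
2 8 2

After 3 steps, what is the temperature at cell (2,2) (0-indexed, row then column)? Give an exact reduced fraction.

Answer: 12727/3600

Derivation:
Step 1: cell (2,2) = 2
Step 2: cell (2,2) = 457/120
Step 3: cell (2,2) = 12727/3600
Full grid after step 3:
  19/4 69073/14400 1879/432
  11243/2400 12541/3000 7601/1800
  29029/7200 4107/1000 12727/3600
  559/135 5837/1600 8039/2160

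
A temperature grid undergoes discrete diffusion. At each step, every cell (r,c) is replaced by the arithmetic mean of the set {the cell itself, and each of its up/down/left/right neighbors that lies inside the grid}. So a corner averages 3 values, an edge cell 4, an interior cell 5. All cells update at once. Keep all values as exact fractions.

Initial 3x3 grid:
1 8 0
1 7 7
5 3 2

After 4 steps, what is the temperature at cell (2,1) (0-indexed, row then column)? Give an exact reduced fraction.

Step 1: cell (2,1) = 17/4
Step 2: cell (2,1) = 329/80
Step 3: cell (2,1) = 19163/4800
Step 4: cell (2,1) = 390187/96000
Full grid after step 4:
  255587/64800 900077/216000 15409/3600
  1697779/432000 1468471/360000 102953/24000
  55661/14400 390187/96000 180433/43200

Answer: 390187/96000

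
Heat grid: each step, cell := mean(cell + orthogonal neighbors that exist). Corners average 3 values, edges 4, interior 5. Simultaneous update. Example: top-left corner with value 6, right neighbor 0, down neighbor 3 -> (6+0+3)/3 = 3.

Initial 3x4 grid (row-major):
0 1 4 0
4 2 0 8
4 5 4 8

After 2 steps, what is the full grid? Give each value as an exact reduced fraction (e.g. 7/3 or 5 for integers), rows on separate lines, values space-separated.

After step 1:
  5/3 7/4 5/4 4
  5/2 12/5 18/5 4
  13/3 15/4 17/4 20/3
After step 2:
  71/36 53/30 53/20 37/12
  109/40 14/5 31/10 137/30
  127/36 221/60 137/30 179/36

Answer: 71/36 53/30 53/20 37/12
109/40 14/5 31/10 137/30
127/36 221/60 137/30 179/36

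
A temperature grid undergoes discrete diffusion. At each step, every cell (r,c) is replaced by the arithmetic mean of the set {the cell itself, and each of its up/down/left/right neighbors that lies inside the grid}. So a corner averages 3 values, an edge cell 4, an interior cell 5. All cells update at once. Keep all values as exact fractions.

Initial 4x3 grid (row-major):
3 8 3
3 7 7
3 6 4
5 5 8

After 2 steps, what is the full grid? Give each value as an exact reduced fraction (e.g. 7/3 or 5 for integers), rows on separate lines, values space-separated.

Answer: 167/36 1327/240 11/2
1147/240 257/50 237/40
211/48 277/50 133/24
175/36 21/4 215/36

Derivation:
After step 1:
  14/3 21/4 6
  4 31/5 21/4
  17/4 5 25/4
  13/3 6 17/3
After step 2:
  167/36 1327/240 11/2
  1147/240 257/50 237/40
  211/48 277/50 133/24
  175/36 21/4 215/36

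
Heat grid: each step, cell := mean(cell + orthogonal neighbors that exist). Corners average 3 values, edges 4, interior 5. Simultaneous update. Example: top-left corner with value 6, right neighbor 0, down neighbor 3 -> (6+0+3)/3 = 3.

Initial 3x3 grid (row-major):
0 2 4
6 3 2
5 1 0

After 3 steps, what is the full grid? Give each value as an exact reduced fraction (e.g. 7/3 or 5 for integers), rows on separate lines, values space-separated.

After step 1:
  8/3 9/4 8/3
  7/2 14/5 9/4
  4 9/4 1
After step 2:
  101/36 623/240 43/18
  389/120 261/100 523/240
  13/4 201/80 11/6
After step 3:
  6223/2160 37441/14400 2579/1080
  21433/7200 15767/6000 32441/14400
  2161/720 12247/4800 87/40

Answer: 6223/2160 37441/14400 2579/1080
21433/7200 15767/6000 32441/14400
2161/720 12247/4800 87/40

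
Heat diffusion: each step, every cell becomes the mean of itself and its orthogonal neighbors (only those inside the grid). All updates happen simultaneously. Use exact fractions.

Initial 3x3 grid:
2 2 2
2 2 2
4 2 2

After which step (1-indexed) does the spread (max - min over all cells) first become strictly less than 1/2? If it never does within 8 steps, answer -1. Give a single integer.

Answer: 3

Derivation:
Step 1: max=8/3, min=2, spread=2/3
Step 2: max=23/9, min=2, spread=5/9
Step 3: max=257/108, min=2, spread=41/108
  -> spread < 1/2 first at step 3
Step 4: max=15091/6480, min=371/180, spread=347/1296
Step 5: max=884537/388800, min=3757/1800, spread=2921/15552
Step 6: max=52484539/23328000, min=457483/216000, spread=24611/186624
Step 7: max=3118082033/1399680000, min=10376741/4860000, spread=207329/2239488
Step 8: max=185991552451/83980800000, min=557201599/259200000, spread=1746635/26873856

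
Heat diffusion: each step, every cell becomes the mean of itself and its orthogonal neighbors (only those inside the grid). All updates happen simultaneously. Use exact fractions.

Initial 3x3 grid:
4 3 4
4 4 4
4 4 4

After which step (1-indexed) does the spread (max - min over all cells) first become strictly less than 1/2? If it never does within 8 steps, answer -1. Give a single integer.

Answer: 1

Derivation:
Step 1: max=4, min=11/3, spread=1/3
  -> spread < 1/2 first at step 1
Step 2: max=4, min=893/240, spread=67/240
Step 3: max=793/200, min=8203/2160, spread=1807/10800
Step 4: max=21239/5400, min=3298037/864000, spread=33401/288000
Step 5: max=2116609/540000, min=29874067/7776000, spread=3025513/38880000
Step 6: max=112444051/28800000, min=11976673133/3110400000, spread=53531/995328
Step 7: max=30312883949/7776000000, min=720463074151/186624000000, spread=450953/11943936
Step 8: max=3631471389481/933120000000, min=43280856439397/11197440000000, spread=3799043/143327232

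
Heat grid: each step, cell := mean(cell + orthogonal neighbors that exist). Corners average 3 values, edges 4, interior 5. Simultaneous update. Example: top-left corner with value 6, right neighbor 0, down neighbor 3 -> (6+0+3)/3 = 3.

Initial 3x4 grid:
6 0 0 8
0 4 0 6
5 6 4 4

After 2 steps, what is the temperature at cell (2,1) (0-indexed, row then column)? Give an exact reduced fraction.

Answer: 167/48

Derivation:
Step 1: cell (2,1) = 19/4
Step 2: cell (2,1) = 167/48
Full grid after step 2:
  11/4 17/8 359/120 67/18
  137/48 79/25 74/25 499/120
  73/18 167/48 943/240 38/9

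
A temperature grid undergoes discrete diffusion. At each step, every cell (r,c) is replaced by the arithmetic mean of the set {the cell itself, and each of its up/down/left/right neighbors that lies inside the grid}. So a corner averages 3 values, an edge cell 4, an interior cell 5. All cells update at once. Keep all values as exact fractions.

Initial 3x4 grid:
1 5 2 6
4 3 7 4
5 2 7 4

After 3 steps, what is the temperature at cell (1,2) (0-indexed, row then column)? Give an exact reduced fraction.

Step 1: cell (1,2) = 23/5
Step 2: cell (1,2) = 481/100
Step 3: cell (1,2) = 8853/2000
Full grid after step 3:
  949/270 26693/7200 10481/2400 271/60
  17107/4800 8133/2000 8853/2000 23227/4800
  4181/1080 29743/7200 3777/800 1741/360

Answer: 8853/2000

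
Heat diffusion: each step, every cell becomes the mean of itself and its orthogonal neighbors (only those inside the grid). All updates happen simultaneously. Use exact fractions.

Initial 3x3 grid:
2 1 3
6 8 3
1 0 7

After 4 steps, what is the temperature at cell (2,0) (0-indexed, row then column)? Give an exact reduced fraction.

Step 1: cell (2,0) = 7/3
Step 2: cell (2,0) = 127/36
Step 3: cell (2,0) = 7301/2160
Step 4: cell (2,0) = 466627/129600
Full grid after step 4:
  152459/43200 1504117/432000 475777/129600
  2988359/864000 36903/10000 3152359/864000
  466627/129600 776371/216000 493027/129600

Answer: 466627/129600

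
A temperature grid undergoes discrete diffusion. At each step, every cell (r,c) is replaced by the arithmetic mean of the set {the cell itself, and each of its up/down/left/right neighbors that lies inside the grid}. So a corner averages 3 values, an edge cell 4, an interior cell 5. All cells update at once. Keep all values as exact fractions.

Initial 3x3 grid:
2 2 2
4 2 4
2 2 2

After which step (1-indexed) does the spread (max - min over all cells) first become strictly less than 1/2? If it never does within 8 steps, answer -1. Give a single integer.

Answer: 2

Derivation:
Step 1: max=14/5, min=2, spread=4/5
Step 2: max=319/120, min=59/25, spread=179/600
  -> spread < 1/2 first at step 2
Step 3: max=3823/1500, min=544/225, spread=589/4500
Step 4: max=1085551/432000, min=221081/90000, spread=121811/2160000
Step 5: max=13491607/5400000, min=1001423/405000, spread=417901/16200000
Step 6: max=3872969359/1555200000, min=803063129/324000000, spread=91331699/7776000000
Step 7: max=48362654263/19440000000, min=3619255007/1458000000, spread=317762509/58320000000
Step 8: max=13918446886831/5598720000000, min=2896732008761/1166400000000, spread=70666223891/27993600000000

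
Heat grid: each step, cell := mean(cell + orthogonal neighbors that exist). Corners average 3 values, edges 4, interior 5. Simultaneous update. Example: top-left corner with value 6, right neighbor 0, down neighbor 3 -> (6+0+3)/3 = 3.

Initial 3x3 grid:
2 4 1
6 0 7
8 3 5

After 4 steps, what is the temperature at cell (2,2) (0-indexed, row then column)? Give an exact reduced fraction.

Answer: 34801/8640

Derivation:
Step 1: cell (2,2) = 5
Step 2: cell (2,2) = 49/12
Step 3: cell (2,2) = 205/48
Step 4: cell (2,2) = 34801/8640
Full grid after step 4:
  31331/8640 208367/57600 1249/360
  174419/43200 68353/18000 73939/19200
  27277/6480 91747/21600 34801/8640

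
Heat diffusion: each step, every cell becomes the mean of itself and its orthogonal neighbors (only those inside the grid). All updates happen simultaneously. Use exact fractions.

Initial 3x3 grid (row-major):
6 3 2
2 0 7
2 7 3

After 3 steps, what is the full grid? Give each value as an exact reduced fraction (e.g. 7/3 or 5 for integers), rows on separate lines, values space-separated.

Answer: 7153/2160 46031/14400 2621/720
22403/7200 7249/2000 12839/3600
3779/1080 12589/3600 2167/540

Derivation:
After step 1:
  11/3 11/4 4
  5/2 19/5 3
  11/3 3 17/3
After step 2:
  107/36 853/240 13/4
  409/120 301/100 247/60
  55/18 121/30 35/9
After step 3:
  7153/2160 46031/14400 2621/720
  22403/7200 7249/2000 12839/3600
  3779/1080 12589/3600 2167/540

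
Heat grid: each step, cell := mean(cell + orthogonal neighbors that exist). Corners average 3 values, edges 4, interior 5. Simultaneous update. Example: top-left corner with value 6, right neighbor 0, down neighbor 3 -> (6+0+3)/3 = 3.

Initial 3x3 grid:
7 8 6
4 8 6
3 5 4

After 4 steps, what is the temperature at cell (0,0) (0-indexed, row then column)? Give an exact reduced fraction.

Answer: 787729/129600

Derivation:
Step 1: cell (0,0) = 19/3
Step 2: cell (0,0) = 229/36
Step 3: cell (0,0) = 13307/2160
Step 4: cell (0,0) = 787729/129600
Full grid after step 4:
  787729/129600 595027/96000 811679/129600
  2461309/432000 700397/120000 638921/108000
  38653/7200 390739/72000 30121/5400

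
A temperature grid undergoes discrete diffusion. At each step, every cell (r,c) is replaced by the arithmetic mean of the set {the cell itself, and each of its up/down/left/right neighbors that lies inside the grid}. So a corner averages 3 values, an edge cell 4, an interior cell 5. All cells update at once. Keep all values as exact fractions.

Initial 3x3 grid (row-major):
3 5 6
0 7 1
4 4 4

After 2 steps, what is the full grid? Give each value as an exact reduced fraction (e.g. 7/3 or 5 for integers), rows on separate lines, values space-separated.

Answer: 137/36 919/240 55/12
367/120 107/25 149/40
131/36 829/240 49/12

Derivation:
After step 1:
  8/3 21/4 4
  7/2 17/5 9/2
  8/3 19/4 3
After step 2:
  137/36 919/240 55/12
  367/120 107/25 149/40
  131/36 829/240 49/12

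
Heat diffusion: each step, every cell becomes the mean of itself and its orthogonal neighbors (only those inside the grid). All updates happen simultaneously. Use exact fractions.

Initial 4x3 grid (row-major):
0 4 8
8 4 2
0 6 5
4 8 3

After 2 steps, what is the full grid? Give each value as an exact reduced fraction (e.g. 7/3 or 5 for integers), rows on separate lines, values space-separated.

After step 1:
  4 4 14/3
  3 24/5 19/4
  9/2 23/5 4
  4 21/4 16/3
After step 2:
  11/3 131/30 161/36
  163/40 423/100 1093/240
  161/40 463/100 1121/240
  55/12 1151/240 175/36

Answer: 11/3 131/30 161/36
163/40 423/100 1093/240
161/40 463/100 1121/240
55/12 1151/240 175/36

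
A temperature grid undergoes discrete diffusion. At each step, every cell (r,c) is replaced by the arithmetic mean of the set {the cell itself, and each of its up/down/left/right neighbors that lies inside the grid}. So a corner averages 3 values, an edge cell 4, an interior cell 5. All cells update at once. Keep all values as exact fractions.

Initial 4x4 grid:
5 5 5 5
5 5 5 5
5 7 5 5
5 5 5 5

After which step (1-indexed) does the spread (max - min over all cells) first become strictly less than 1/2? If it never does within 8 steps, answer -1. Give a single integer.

Answer: 2

Derivation:
Step 1: max=11/2, min=5, spread=1/2
Step 2: max=136/25, min=5, spread=11/25
  -> spread < 1/2 first at step 2
Step 3: max=6367/1200, min=5, spread=367/1200
Step 4: max=28571/5400, min=1513/300, spread=1337/5400
Step 5: max=851669/162000, min=45469/9000, spread=33227/162000
Step 6: max=25514327/4860000, min=274049/54000, spread=849917/4860000
Step 7: max=762714347/145800000, min=4118533/810000, spread=21378407/145800000
Step 8: max=22836462371/4374000000, min=1238688343/243000000, spread=540072197/4374000000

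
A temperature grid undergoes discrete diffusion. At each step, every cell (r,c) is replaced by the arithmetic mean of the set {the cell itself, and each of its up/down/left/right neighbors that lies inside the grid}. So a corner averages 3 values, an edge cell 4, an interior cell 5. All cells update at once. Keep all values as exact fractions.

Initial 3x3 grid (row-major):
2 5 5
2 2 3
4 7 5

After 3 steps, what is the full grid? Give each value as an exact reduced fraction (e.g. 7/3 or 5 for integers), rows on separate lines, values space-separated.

Answer: 151/45 25433/7200 8453/2160
24833/7200 23167/6000 57991/14400
2087/540 29183/7200 3131/720

Derivation:
After step 1:
  3 7/2 13/3
  5/2 19/5 15/4
  13/3 9/2 5
After step 2:
  3 439/120 139/36
  409/120 361/100 1013/240
  34/9 529/120 53/12
After step 3:
  151/45 25433/7200 8453/2160
  24833/7200 23167/6000 57991/14400
  2087/540 29183/7200 3131/720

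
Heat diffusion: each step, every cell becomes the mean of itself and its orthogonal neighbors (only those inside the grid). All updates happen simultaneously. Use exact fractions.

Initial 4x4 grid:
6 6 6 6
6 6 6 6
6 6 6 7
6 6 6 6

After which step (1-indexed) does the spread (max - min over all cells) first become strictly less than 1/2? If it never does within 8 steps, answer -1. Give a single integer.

Step 1: max=19/3, min=6, spread=1/3
  -> spread < 1/2 first at step 1
Step 2: max=751/120, min=6, spread=31/120
Step 3: max=6691/1080, min=6, spread=211/1080
Step 4: max=664843/108000, min=6, spread=16843/108000
Step 5: max=5970643/972000, min=54079/9000, spread=130111/972000
Step 6: max=178602367/29160000, min=3247159/540000, spread=3255781/29160000
Step 7: max=5349153691/874800000, min=3251107/540000, spread=82360351/874800000
Step 8: max=160215316891/26244000000, min=585706441/97200000, spread=2074577821/26244000000

Answer: 1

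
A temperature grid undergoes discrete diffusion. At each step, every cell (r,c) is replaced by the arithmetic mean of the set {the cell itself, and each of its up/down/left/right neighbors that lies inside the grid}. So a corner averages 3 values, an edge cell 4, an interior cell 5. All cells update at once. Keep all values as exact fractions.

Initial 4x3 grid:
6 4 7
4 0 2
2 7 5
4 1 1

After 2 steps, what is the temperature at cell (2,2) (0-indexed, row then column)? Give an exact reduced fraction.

Answer: 151/48

Derivation:
Step 1: cell (2,2) = 15/4
Step 2: cell (2,2) = 151/48
Full grid after step 2:
  143/36 333/80 145/36
  919/240 343/100 899/240
  151/48 353/100 151/48
  59/18 131/48 28/9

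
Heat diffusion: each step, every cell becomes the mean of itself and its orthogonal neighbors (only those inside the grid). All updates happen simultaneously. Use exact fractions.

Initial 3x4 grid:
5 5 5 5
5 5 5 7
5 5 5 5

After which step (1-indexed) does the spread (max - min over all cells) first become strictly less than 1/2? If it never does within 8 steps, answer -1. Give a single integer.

Step 1: max=17/3, min=5, spread=2/3
Step 2: max=667/120, min=5, spread=67/120
Step 3: max=5837/1080, min=5, spread=437/1080
  -> spread < 1/2 first at step 3
Step 4: max=2317531/432000, min=2509/500, spread=29951/86400
Step 5: max=20655821/3888000, min=17033/3375, spread=206761/777600
Step 6: max=8232195571/1555200000, min=13665671/2700000, spread=14430763/62208000
Step 7: max=491667741689/93312000000, min=1097652727/216000000, spread=139854109/746496000
Step 8: max=29416071890251/5598720000000, min=99051228977/19440000000, spread=7114543559/44789760000

Answer: 3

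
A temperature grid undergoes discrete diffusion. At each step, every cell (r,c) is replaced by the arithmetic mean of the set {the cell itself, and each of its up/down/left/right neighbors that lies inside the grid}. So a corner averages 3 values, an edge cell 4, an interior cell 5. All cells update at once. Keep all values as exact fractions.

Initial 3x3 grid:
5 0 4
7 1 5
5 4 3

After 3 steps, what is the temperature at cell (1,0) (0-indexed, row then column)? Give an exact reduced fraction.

Step 1: cell (1,0) = 9/2
Step 2: cell (1,0) = 517/120
Step 3: cell (1,0) = 28289/7200
Full grid after step 3:
  56/15 7913/2400 2293/720
  28289/7200 10993/3000 15851/4800
  9119/2160 54853/14400 1309/360

Answer: 28289/7200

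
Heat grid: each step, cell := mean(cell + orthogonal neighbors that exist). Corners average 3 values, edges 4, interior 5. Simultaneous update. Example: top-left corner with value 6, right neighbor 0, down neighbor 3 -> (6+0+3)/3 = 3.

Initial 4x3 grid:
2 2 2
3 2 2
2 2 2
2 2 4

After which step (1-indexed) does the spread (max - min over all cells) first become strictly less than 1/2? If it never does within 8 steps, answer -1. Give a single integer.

Step 1: max=8/3, min=2, spread=2/3
Step 2: max=23/9, min=2, spread=5/9
Step 3: max=257/108, min=757/360, spread=299/1080
  -> spread < 1/2 first at step 3
Step 4: max=152377/64800, min=22847/10800, spread=3059/12960
Step 5: max=8954333/3888000, min=6951859/3240000, spread=3060511/19440000
Step 6: max=533715727/233280000, min=10498349/4860000, spread=1191799/9331200
Step 7: max=31766996693/13996800000, min=25300533079/11664000000, spread=7031784991/69984000000
Step 8: max=1898263154287/839808000000, min=1524736782011/699840000000, spread=342895079369/4199040000000

Answer: 3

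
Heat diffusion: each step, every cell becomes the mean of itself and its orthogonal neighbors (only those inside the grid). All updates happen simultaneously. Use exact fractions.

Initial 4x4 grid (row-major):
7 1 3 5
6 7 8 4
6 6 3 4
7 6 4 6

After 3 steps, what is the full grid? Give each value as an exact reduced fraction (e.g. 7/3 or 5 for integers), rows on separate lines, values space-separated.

After step 1:
  14/3 9/2 17/4 4
  13/2 28/5 5 21/4
  25/4 28/5 5 17/4
  19/3 23/4 19/4 14/3
After step 2:
  47/9 1141/240 71/16 9/2
  1381/240 136/25 251/50 37/8
  1481/240 141/25 123/25 115/24
  55/9 673/120 121/24 41/9
After step 3:
  5663/1080 35737/7200 11227/2400 217/48
  40657/7200 3193/600 9777/2000 5681/1200
  42617/7200 6667/1200 1906/375 17003/3600
  12881/2160 20161/3600 18113/3600 259/54

Answer: 5663/1080 35737/7200 11227/2400 217/48
40657/7200 3193/600 9777/2000 5681/1200
42617/7200 6667/1200 1906/375 17003/3600
12881/2160 20161/3600 18113/3600 259/54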